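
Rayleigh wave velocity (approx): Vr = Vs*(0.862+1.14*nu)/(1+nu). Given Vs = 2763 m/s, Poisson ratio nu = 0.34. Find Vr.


Numerator factor = 0.862 + 1.14*0.34 = 1.2496
Denominator = 1 + 0.34 = 1.34
Vr = 2763 * 1.2496 / 1.34 = 2576.6 m/s

2576.6


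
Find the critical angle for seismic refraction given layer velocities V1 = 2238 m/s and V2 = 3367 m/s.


V1/V2 = 2238/3367 = 0.664687
theta_c = arcsin(0.664687) = 41.6583 degrees

41.6583


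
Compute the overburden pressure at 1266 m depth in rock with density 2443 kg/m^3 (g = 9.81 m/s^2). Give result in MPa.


P = rho * g * z / 1e6
= 2443 * 9.81 * 1266 / 1e6
= 30340740.78 / 1e6
= 30.3407 MPa

30.3407


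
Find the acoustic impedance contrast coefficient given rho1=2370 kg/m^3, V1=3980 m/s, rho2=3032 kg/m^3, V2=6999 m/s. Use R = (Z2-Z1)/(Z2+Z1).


Z1 = 2370 * 3980 = 9432600
Z2 = 3032 * 6999 = 21220968
R = (21220968 - 9432600) / (21220968 + 9432600) = 11788368 / 30653568 = 0.3846

0.3846


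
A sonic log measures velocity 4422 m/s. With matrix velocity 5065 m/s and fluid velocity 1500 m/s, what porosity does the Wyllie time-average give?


1/V - 1/Vm = 1/4422 - 1/5065 = 2.871e-05
1/Vf - 1/Vm = 1/1500 - 1/5065 = 0.00046923
phi = 2.871e-05 / 0.00046923 = 0.0612

0.0612


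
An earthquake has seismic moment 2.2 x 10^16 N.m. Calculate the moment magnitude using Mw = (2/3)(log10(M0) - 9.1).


log10(M0) = log10(2.2 x 10^16) = 16.3424
Mw = 2/3 * (16.3424 - 9.1)
= 2/3 * 7.2424
= 4.83

4.83


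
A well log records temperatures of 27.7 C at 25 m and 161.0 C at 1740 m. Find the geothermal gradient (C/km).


dT = 161.0 - 27.7 = 133.3 C
dz = 1740 - 25 = 1715 m
gradient = dT/dz * 1000 = 133.3/1715 * 1000 = 77.7259 C/km

77.7259


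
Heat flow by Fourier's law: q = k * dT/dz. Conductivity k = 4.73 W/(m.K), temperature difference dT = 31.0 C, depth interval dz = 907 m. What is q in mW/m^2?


q = k * dT / dz * 1000
= 4.73 * 31.0 / 907 * 1000
= 0.161665 * 1000
= 161.6648 mW/m^2

161.6648


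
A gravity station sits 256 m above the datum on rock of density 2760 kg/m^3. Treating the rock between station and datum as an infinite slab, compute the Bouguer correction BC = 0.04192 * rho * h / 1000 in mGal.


BC = 0.04192 * rho * h / 1000
= 0.04192 * 2760 * 256 / 1000
= 29.619 mGal

29.619


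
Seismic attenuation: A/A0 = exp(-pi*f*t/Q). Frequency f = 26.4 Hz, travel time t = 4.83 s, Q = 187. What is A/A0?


pi*f*t/Q = pi*26.4*4.83/187 = 2.142197
A/A0 = exp(-2.142197) = 0.117397

0.117397


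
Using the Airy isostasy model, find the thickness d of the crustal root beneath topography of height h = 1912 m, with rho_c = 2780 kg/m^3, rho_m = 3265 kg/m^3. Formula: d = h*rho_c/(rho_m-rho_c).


rho_m - rho_c = 3265 - 2780 = 485
d = 1912 * 2780 / 485
= 5315360 / 485
= 10959.51 m

10959.51


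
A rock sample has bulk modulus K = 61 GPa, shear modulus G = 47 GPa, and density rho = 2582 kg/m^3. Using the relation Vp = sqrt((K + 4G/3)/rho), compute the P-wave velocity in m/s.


First compute the effective modulus:
K + 4G/3 = 61e9 + 4*47e9/3 = 123666666666.67 Pa
Then divide by density:
123666666666.67 / 2582 = 47895688.0971 Pa/(kg/m^3)
Take the square root:
Vp = sqrt(47895688.0971) = 6920.67 m/s

6920.67


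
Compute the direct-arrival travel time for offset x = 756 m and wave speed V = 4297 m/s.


t = x / V
= 756 / 4297
= 0.1759 s

0.1759


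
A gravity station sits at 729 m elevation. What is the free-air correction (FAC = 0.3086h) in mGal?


FAC = 0.3086 * h
= 0.3086 * 729
= 224.9694 mGal

224.9694


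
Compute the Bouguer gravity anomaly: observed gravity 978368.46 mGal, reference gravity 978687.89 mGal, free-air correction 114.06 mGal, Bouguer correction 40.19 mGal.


BA = g_obs - g_ref + FAC - BC
= 978368.46 - 978687.89 + 114.06 - 40.19
= -245.56 mGal

-245.56


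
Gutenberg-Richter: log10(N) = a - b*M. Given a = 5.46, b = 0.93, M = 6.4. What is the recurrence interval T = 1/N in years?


log10(N) = 5.46 - 0.93*6.4 = -0.492
N = 10^-0.492 = 0.322107
T = 1/N = 1/0.322107 = 3.1046 years

3.1046


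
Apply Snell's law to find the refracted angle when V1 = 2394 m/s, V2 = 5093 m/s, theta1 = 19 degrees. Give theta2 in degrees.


sin(theta1) = sin(19 deg) = 0.325568
sin(theta2) = V2/V1 * sin(theta1) = 5093/2394 * 0.325568 = 0.692614
theta2 = arcsin(0.692614) = 43.8374 degrees

43.8374


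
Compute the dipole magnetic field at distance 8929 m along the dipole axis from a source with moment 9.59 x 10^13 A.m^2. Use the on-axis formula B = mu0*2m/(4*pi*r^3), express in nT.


m = 9.59 x 10^13 = 95900000000000 A.m^2
2m = 191800000000000 A.m^2
r^3 = 8929^3 = 711882749089
B = (4pi*10^-7) * 191800000000000 / (4*pi * 711882749089) * 1e9
= 241022988.383409 / 8945782459021.23 * 1e9
= 26942.6391 nT

26942.6391


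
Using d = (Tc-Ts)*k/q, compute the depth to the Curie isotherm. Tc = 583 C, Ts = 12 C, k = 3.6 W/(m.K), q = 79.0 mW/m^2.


T_Curie - T_surf = 583 - 12 = 571 C
Convert q to W/m^2: 79.0 mW/m^2 = 0.079 W/m^2
d = 571 * 3.6 / 0.079 = 26020.25 m

26020.25


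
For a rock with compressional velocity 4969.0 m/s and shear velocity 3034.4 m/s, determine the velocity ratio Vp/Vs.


Vp/Vs = 4969.0 / 3034.4
= 1.6376

1.6376


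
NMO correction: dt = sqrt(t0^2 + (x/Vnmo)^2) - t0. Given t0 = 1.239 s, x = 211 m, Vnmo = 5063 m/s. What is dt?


x/Vnmo = 211/5063 = 0.041675
(x/Vnmo)^2 = 0.001737
t0^2 = 1.535121
sqrt(1.535121 + 0.001737) = 1.239701
dt = 1.239701 - 1.239 = 0.000701

7.010000e-04


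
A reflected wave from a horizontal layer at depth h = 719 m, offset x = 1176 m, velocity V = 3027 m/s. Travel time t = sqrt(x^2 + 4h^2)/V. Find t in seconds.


x^2 + 4h^2 = 1176^2 + 4*719^2 = 1382976 + 2067844 = 3450820
sqrt(3450820) = 1857.6383
t = 1857.6383 / 3027 = 0.6137 s

0.6137


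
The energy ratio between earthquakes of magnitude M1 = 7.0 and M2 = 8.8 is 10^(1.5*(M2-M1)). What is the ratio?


M2 - M1 = 8.8 - 7.0 = 1.8
1.5 * 1.8 = 2.7
ratio = 10^2.7 = 501.19

501.19


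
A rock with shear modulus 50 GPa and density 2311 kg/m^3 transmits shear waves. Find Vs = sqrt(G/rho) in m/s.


Convert G to Pa: G = 50e9 Pa
Compute G/rho = 50e9 / 2311 = 21635655.5604
Vs = sqrt(21635655.5604) = 4651.41 m/s

4651.41


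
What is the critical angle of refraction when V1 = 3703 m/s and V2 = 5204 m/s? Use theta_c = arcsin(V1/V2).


V1/V2 = 3703/5204 = 0.711568
theta_c = arcsin(0.711568) = 45.3626 degrees

45.3626


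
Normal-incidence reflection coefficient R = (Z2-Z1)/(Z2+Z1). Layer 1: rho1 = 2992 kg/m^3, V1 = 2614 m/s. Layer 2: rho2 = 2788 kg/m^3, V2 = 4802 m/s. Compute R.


Z1 = 2992 * 2614 = 7821088
Z2 = 2788 * 4802 = 13387976
R = (13387976 - 7821088) / (13387976 + 7821088) = 5566888 / 21209064 = 0.2625

0.2625


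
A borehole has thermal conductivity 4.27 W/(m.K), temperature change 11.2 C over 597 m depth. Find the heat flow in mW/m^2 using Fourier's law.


q = k * dT / dz * 1000
= 4.27 * 11.2 / 597 * 1000
= 0.080107 * 1000
= 80.1072 mW/m^2

80.1072


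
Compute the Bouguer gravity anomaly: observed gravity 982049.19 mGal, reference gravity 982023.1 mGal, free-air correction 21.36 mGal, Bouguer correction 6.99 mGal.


BA = g_obs - g_ref + FAC - BC
= 982049.19 - 982023.1 + 21.36 - 6.99
= 40.46 mGal

40.46


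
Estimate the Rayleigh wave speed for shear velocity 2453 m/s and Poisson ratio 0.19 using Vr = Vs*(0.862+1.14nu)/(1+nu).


Numerator factor = 0.862 + 1.14*0.19 = 1.0786
Denominator = 1 + 0.19 = 1.19
Vr = 2453 * 1.0786 / 1.19 = 2223.37 m/s

2223.37


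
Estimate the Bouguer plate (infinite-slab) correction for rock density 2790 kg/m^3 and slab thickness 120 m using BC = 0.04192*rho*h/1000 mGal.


BC = 0.04192 * rho * h / 1000
= 0.04192 * 2790 * 120 / 1000
= 14.0348 mGal

14.0348


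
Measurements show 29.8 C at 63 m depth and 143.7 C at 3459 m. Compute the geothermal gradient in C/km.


dT = 143.7 - 29.8 = 113.9 C
dz = 3459 - 63 = 3396 m
gradient = dT/dz * 1000 = 113.9/3396 * 1000 = 33.5395 C/km

33.5395


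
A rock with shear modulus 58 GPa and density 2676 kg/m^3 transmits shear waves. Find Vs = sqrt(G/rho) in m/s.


Convert G to Pa: G = 58e9 Pa
Compute G/rho = 58e9 / 2676 = 21674140.5082
Vs = sqrt(21674140.5082) = 4655.55 m/s

4655.55


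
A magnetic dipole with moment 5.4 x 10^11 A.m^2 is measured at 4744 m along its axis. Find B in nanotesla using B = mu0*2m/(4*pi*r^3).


m = 5.4 x 10^11 = 540000000000 A.m^2
2m = 1080000000000 A.m^2
r^3 = 4744^3 = 106766262784
B = (4pi*10^-7) * 1080000000000 / (4*pi * 106766262784) * 1e9
= 1357168.026351 / 1341664427253.81 * 1e9
= 1011.5555 nT

1011.5555


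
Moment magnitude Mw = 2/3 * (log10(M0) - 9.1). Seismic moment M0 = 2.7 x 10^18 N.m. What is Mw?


log10(M0) = log10(2.7 x 10^18) = 18.4314
Mw = 2/3 * (18.4314 - 9.1)
= 2/3 * 9.3314
= 6.22

6.22


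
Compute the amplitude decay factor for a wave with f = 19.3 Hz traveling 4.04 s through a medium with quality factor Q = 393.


pi*f*t/Q = pi*19.3*4.04/393 = 0.623298
A/A0 = exp(-0.623298) = 0.536173

0.536173


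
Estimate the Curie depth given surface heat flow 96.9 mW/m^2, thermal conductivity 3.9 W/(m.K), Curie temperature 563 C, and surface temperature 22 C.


T_Curie - T_surf = 563 - 22 = 541 C
Convert q to W/m^2: 96.9 mW/m^2 = 0.0969 W/m^2
d = 541 * 3.9 / 0.0969 = 21773.99 m

21773.99


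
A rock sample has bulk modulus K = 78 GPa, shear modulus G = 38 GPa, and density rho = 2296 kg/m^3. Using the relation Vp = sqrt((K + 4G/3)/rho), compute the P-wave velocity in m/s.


First compute the effective modulus:
K + 4G/3 = 78e9 + 4*38e9/3 = 128666666666.67 Pa
Then divide by density:
128666666666.67 / 2296 = 56039488.9663 Pa/(kg/m^3)
Take the square root:
Vp = sqrt(56039488.9663) = 7485.95 m/s

7485.95


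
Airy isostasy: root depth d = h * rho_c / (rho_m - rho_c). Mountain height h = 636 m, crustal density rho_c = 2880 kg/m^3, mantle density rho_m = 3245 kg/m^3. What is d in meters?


rho_m - rho_c = 3245 - 2880 = 365
d = 636 * 2880 / 365
= 1831680 / 365
= 5018.3 m

5018.3


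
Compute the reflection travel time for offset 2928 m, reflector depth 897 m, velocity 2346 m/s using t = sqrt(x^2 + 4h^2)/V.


x^2 + 4h^2 = 2928^2 + 4*897^2 = 8573184 + 3218436 = 11791620
sqrt(11791620) = 3433.8928
t = 3433.8928 / 2346 = 1.4637 s

1.4637


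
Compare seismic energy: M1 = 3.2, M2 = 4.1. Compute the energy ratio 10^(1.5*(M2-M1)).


M2 - M1 = 4.1 - 3.2 = 0.9
1.5 * 0.9 = 1.35
ratio = 10^1.35 = 22.39

22.39


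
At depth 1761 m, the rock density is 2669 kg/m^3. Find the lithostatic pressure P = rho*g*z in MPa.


P = rho * g * z / 1e6
= 2669 * 9.81 * 1761 / 1e6
= 46108069.29 / 1e6
= 46.1081 MPa

46.1081


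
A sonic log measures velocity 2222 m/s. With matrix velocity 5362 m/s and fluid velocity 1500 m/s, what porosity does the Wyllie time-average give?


1/V - 1/Vm = 1/2222 - 1/5362 = 0.00026355
1/Vf - 1/Vm = 1/1500 - 1/5362 = 0.00048017
phi = 0.00026355 / 0.00048017 = 0.5489

0.5489


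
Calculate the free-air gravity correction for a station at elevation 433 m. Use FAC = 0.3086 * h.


FAC = 0.3086 * h
= 0.3086 * 433
= 133.6238 mGal

133.6238


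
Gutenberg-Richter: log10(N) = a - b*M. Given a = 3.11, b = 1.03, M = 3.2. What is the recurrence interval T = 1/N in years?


log10(N) = 3.11 - 1.03*3.2 = -0.186
N = 10^-0.186 = 0.651628
T = 1/N = 1/0.651628 = 1.5346 years

1.5346


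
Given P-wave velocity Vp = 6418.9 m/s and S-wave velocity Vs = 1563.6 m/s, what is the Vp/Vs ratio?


Vp/Vs = 6418.9 / 1563.6
= 4.1052

4.1052


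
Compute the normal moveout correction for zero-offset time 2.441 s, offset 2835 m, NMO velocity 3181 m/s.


x/Vnmo = 2835/3181 = 0.891229
(x/Vnmo)^2 = 0.794289
t0^2 = 5.958481
sqrt(5.958481 + 0.794289) = 2.598609
dt = 2.598609 - 2.441 = 0.157609

0.157609


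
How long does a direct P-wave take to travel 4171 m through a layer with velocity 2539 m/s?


t = x / V
= 4171 / 2539
= 1.6428 s

1.6428


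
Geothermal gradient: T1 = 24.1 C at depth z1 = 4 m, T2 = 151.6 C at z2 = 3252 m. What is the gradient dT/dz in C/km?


dT = 151.6 - 24.1 = 127.5 C
dz = 3252 - 4 = 3248 m
gradient = dT/dz * 1000 = 127.5/3248 * 1000 = 39.2549 C/km

39.2549


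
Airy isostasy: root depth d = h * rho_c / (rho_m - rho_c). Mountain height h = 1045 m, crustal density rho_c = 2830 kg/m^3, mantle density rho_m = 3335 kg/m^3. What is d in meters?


rho_m - rho_c = 3335 - 2830 = 505
d = 1045 * 2830 / 505
= 2957350 / 505
= 5856.14 m

5856.14


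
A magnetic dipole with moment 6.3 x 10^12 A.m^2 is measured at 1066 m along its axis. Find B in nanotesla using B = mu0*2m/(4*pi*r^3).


m = 6.3 x 10^12 = 6300000000000 A.m^2
2m = 12600000000000 A.m^2
r^3 = 1066^3 = 1211355496
B = (4pi*10^-7) * 12600000000000 / (4*pi * 1211355496) * 1e9
= 15833626.974093 / 15222342108.48 * 1e9
= 1040157.0837 nT

1040157.0837


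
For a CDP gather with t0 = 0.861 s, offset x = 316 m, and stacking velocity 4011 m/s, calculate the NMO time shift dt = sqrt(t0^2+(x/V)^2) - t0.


x/Vnmo = 316/4011 = 0.078783
(x/Vnmo)^2 = 0.006207
t0^2 = 0.741321
sqrt(0.741321 + 0.006207) = 0.864597
dt = 0.864597 - 0.861 = 0.003597

0.003597


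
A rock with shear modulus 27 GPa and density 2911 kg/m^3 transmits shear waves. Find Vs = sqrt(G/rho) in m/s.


Convert G to Pa: G = 27e9 Pa
Compute G/rho = 27e9 / 2911 = 9275163.1742
Vs = sqrt(9275163.1742) = 3045.52 m/s

3045.52


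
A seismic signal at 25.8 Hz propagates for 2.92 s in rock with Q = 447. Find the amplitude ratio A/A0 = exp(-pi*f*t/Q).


pi*f*t/Q = pi*25.8*2.92/447 = 0.529474
A/A0 = exp(-0.529474) = 0.588914

0.588914


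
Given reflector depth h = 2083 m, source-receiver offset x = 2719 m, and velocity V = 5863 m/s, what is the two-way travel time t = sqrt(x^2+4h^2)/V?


x^2 + 4h^2 = 2719^2 + 4*2083^2 = 7392961 + 17355556 = 24748517
sqrt(24748517) = 4974.7881
t = 4974.7881 / 5863 = 0.8485 s

0.8485


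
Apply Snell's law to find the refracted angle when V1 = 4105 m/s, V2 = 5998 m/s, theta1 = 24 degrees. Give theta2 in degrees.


sin(theta1) = sin(24 deg) = 0.406737
sin(theta2) = V2/V1 * sin(theta1) = 5998/4105 * 0.406737 = 0.594301
theta2 = arcsin(0.594301) = 36.4628 degrees

36.4628


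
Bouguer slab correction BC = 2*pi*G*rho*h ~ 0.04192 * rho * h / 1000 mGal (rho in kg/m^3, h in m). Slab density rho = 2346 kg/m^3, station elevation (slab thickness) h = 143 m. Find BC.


BC = 0.04192 * rho * h / 1000
= 0.04192 * 2346 * 143 / 1000
= 14.0632 mGal

14.0632


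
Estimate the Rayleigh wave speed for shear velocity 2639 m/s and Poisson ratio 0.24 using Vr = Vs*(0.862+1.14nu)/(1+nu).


Numerator factor = 0.862 + 1.14*0.24 = 1.1356
Denominator = 1 + 0.24 = 1.24
Vr = 2639 * 1.1356 / 1.24 = 2416.81 m/s

2416.81


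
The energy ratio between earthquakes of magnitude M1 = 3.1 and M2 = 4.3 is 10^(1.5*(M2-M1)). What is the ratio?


M2 - M1 = 4.3 - 3.1 = 1.2
1.5 * 1.2 = 1.8
ratio = 10^1.8 = 63.1

63.1


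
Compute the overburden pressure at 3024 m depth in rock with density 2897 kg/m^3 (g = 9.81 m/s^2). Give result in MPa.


P = rho * g * z / 1e6
= 2897 * 9.81 * 3024 / 1e6
= 85940779.68 / 1e6
= 85.9408 MPa

85.9408


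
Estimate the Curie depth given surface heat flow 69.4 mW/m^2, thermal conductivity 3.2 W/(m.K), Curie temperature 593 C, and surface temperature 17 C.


T_Curie - T_surf = 593 - 17 = 576 C
Convert q to W/m^2: 69.4 mW/m^2 = 0.0694 W/m^2
d = 576 * 3.2 / 0.0694 = 26559.08 m

26559.08


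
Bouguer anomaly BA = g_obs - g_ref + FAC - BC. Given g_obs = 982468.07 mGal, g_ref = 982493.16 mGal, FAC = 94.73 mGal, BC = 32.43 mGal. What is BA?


BA = g_obs - g_ref + FAC - BC
= 982468.07 - 982493.16 + 94.73 - 32.43
= 37.21 mGal

37.21


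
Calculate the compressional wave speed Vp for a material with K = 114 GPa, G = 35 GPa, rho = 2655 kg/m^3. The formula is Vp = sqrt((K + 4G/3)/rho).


First compute the effective modulus:
K + 4G/3 = 114e9 + 4*35e9/3 = 160666666666.67 Pa
Then divide by density:
160666666666.67 / 2655 = 60514752.0402 Pa/(kg/m^3)
Take the square root:
Vp = sqrt(60514752.0402) = 7779.12 m/s

7779.12


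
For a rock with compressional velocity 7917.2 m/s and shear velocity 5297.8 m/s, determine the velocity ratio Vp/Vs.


Vp/Vs = 7917.2 / 5297.8
= 1.4944

1.4944


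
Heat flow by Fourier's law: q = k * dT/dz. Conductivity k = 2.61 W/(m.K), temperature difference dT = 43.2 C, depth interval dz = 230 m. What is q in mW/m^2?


q = k * dT / dz * 1000
= 2.61 * 43.2 / 230 * 1000
= 0.490226 * 1000
= 490.2261 mW/m^2

490.2261


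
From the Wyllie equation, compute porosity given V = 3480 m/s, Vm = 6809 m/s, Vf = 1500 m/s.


1/V - 1/Vm = 1/3480 - 1/6809 = 0.00014049
1/Vf - 1/Vm = 1/1500 - 1/6809 = 0.0005198
phi = 0.00014049 / 0.0005198 = 0.2703

0.2703


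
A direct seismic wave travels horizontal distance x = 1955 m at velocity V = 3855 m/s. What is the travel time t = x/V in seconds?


t = x / V
= 1955 / 3855
= 0.5071 s

0.5071


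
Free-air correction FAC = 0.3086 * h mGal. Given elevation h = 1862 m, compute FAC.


FAC = 0.3086 * h
= 0.3086 * 1862
= 574.6132 mGal

574.6132


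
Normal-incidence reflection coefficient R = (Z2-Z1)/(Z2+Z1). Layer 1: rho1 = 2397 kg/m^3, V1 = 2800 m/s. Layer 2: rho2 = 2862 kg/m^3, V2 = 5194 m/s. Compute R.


Z1 = 2397 * 2800 = 6711600
Z2 = 2862 * 5194 = 14865228
R = (14865228 - 6711600) / (14865228 + 6711600) = 8153628 / 21576828 = 0.3779

0.3779


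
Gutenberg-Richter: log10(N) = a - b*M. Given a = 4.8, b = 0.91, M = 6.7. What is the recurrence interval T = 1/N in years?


log10(N) = 4.8 - 0.91*6.7 = -1.297
N = 10^-1.297 = 0.050466
T = 1/N = 1/0.050466 = 19.8153 years

19.8153


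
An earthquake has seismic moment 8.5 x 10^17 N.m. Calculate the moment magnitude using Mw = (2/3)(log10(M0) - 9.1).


log10(M0) = log10(8.5 x 10^17) = 17.9294
Mw = 2/3 * (17.9294 - 9.1)
= 2/3 * 8.8294
= 5.89

5.89


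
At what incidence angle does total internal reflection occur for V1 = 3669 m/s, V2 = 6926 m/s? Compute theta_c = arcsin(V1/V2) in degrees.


V1/V2 = 3669/6926 = 0.529743
theta_c = arcsin(0.529743) = 31.9881 degrees

31.9881


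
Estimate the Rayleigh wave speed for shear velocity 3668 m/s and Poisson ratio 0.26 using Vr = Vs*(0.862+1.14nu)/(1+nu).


Numerator factor = 0.862 + 1.14*0.26 = 1.1584
Denominator = 1 + 0.26 = 1.26
Vr = 3668 * 1.1584 / 1.26 = 3372.23 m/s

3372.23


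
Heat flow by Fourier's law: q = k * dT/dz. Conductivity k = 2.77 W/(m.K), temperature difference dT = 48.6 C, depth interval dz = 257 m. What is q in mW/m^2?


q = k * dT / dz * 1000
= 2.77 * 48.6 / 257 * 1000
= 0.523821 * 1000
= 523.821 mW/m^2

523.821


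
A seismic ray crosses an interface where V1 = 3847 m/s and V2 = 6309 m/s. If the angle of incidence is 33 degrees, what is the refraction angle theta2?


sin(theta1) = sin(33 deg) = 0.544639
sin(theta2) = V2/V1 * sin(theta1) = 6309/3847 * 0.544639 = 0.893197
theta2 = arcsin(0.893197) = 63.2777 degrees

63.2777


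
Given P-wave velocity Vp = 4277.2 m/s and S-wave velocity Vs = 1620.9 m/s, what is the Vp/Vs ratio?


Vp/Vs = 4277.2 / 1620.9
= 2.6388

2.6388


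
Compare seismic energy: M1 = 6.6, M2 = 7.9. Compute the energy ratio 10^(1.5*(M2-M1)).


M2 - M1 = 7.9 - 6.6 = 1.3
1.5 * 1.3 = 1.95
ratio = 10^1.95 = 89.13

89.13


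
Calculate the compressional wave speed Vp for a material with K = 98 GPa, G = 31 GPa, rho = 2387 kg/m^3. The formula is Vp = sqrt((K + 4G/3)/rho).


First compute the effective modulus:
K + 4G/3 = 98e9 + 4*31e9/3 = 139333333333.33 Pa
Then divide by density:
139333333333.33 / 2387 = 58371735.7911 Pa/(kg/m^3)
Take the square root:
Vp = sqrt(58371735.7911) = 7640.14 m/s

7640.14


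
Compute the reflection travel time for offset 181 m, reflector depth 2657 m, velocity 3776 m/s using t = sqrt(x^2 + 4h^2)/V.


x^2 + 4h^2 = 181^2 + 4*2657^2 = 32761 + 28238596 = 28271357
sqrt(28271357) = 5317.0816
t = 5317.0816 / 3776 = 1.4081 s

1.4081


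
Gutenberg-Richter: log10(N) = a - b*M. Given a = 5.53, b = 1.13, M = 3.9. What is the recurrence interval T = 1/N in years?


log10(N) = 5.53 - 1.13*3.9 = 1.123
N = 10^1.123 = 13.273945
T = 1/N = 1/13.273945 = 0.0753 years

0.0753


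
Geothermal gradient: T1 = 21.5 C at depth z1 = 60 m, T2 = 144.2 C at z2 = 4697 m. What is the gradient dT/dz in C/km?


dT = 144.2 - 21.5 = 122.7 C
dz = 4697 - 60 = 4637 m
gradient = dT/dz * 1000 = 122.7/4637 * 1000 = 26.4611 C/km

26.4611


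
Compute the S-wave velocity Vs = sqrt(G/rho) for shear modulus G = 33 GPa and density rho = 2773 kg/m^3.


Convert G to Pa: G = 33e9 Pa
Compute G/rho = 33e9 / 2773 = 11900468.8063
Vs = sqrt(11900468.8063) = 3449.71 m/s

3449.71


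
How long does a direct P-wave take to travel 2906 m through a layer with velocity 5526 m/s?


t = x / V
= 2906 / 5526
= 0.5259 s

0.5259


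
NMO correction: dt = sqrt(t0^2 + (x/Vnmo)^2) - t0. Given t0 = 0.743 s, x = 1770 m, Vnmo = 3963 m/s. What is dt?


x/Vnmo = 1770/3963 = 0.446631
(x/Vnmo)^2 = 0.19948
t0^2 = 0.552049
sqrt(0.552049 + 0.19948) = 0.866907
dt = 0.866907 - 0.743 = 0.123907

0.123907


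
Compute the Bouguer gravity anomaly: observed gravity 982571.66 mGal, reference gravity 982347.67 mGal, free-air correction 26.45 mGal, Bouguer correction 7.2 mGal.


BA = g_obs - g_ref + FAC - BC
= 982571.66 - 982347.67 + 26.45 - 7.2
= 243.24 mGal

243.24


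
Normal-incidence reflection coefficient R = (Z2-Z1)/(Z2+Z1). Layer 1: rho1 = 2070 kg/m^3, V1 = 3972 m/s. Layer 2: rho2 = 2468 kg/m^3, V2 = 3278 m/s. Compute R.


Z1 = 2070 * 3972 = 8222040
Z2 = 2468 * 3278 = 8090104
R = (8090104 - 8222040) / (8090104 + 8222040) = -131936 / 16312144 = -0.0081

-0.0081


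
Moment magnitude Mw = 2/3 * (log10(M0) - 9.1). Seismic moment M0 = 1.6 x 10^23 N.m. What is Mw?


log10(M0) = log10(1.6 x 10^23) = 23.2041
Mw = 2/3 * (23.2041 - 9.1)
= 2/3 * 14.1041
= 9.4

9.4


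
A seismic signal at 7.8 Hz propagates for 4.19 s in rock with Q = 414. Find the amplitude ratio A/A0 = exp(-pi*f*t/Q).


pi*f*t/Q = pi*7.8*4.19/414 = 0.248004
A/A0 = exp(-0.248004) = 0.780357

0.780357


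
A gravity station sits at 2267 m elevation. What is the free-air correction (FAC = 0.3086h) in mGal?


FAC = 0.3086 * h
= 0.3086 * 2267
= 699.5962 mGal

699.5962


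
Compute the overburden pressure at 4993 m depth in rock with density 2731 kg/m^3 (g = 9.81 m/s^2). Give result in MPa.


P = rho * g * z / 1e6
= 2731 * 9.81 * 4993 / 1e6
= 133768012.23 / 1e6
= 133.768 MPa

133.768


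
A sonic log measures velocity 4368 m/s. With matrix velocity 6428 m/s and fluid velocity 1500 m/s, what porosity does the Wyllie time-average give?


1/V - 1/Vm = 1/4368 - 1/6428 = 7.337e-05
1/Vf - 1/Vm = 1/1500 - 1/6428 = 0.0005111
phi = 7.337e-05 / 0.0005111 = 0.1436

0.1436


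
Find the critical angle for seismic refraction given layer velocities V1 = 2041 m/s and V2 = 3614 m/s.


V1/V2 = 2041/3614 = 0.564748
theta_c = arcsin(0.564748) = 34.3848 degrees

34.3848


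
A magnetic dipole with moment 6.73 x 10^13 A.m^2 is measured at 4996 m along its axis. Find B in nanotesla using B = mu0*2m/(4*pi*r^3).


m = 6.73 x 10^13 = 67300000000000 A.m^2
2m = 134600000000000 A.m^2
r^3 = 4996^3 = 124700239936
B = (4pi*10^-7) * 134600000000000 / (4*pi * 124700239936) * 1e9
= 169143348.469274 / 1567029430735.29 * 1e9
= 107938.846 nT

107938.846


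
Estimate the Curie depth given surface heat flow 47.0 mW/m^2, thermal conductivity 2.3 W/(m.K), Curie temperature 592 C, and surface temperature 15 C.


T_Curie - T_surf = 592 - 15 = 577 C
Convert q to W/m^2: 47.0 mW/m^2 = 0.047 W/m^2
d = 577 * 2.3 / 0.047 = 28236.17 m

28236.17


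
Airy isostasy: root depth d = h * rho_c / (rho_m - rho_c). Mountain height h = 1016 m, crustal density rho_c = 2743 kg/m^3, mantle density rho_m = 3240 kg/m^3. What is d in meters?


rho_m - rho_c = 3240 - 2743 = 497
d = 1016 * 2743 / 497
= 2786888 / 497
= 5607.42 m

5607.42


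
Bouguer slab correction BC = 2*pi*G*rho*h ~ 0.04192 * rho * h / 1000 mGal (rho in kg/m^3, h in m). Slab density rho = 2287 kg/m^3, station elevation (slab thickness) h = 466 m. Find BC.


BC = 0.04192 * rho * h / 1000
= 0.04192 * 2287 * 466 / 1000
= 44.6759 mGal

44.6759


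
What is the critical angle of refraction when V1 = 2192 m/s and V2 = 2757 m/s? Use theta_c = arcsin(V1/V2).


V1/V2 = 2192/2757 = 0.795067
theta_c = arcsin(0.795067) = 52.6616 degrees

52.6616


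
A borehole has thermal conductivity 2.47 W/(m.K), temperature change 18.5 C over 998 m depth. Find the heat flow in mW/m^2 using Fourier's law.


q = k * dT / dz * 1000
= 2.47 * 18.5 / 998 * 1000
= 0.045787 * 1000
= 45.7866 mW/m^2

45.7866


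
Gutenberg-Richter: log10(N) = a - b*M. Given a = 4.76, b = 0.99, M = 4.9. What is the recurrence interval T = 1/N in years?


log10(N) = 4.76 - 0.99*4.9 = -0.091
N = 10^-0.091 = 0.810961
T = 1/N = 1/0.810961 = 1.2331 years

1.2331


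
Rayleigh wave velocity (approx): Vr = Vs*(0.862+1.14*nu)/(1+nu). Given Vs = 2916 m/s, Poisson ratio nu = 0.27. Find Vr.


Numerator factor = 0.862 + 1.14*0.27 = 1.1698
Denominator = 1 + 0.27 = 1.27
Vr = 2916 * 1.1698 / 1.27 = 2685.93 m/s

2685.93


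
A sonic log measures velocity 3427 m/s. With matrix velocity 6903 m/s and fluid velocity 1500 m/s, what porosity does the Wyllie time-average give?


1/V - 1/Vm = 1/3427 - 1/6903 = 0.00014694
1/Vf - 1/Vm = 1/1500 - 1/6903 = 0.0005218
phi = 0.00014694 / 0.0005218 = 0.2816

0.2816


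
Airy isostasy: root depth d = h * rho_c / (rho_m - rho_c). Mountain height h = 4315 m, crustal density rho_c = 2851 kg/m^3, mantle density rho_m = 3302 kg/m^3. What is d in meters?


rho_m - rho_c = 3302 - 2851 = 451
d = 4315 * 2851 / 451
= 12302065 / 451
= 27277.31 m

27277.31


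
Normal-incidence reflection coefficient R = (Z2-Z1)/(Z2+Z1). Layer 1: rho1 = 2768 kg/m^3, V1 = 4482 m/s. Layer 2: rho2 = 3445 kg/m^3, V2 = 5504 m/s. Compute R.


Z1 = 2768 * 4482 = 12406176
Z2 = 3445 * 5504 = 18961280
R = (18961280 - 12406176) / (18961280 + 12406176) = 6555104 / 31367456 = 0.209

0.209


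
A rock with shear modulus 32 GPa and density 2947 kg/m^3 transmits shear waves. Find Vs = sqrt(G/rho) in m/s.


Convert G to Pa: G = 32e9 Pa
Compute G/rho = 32e9 / 2947 = 10858500.1697
Vs = sqrt(10858500.1697) = 3295.22 m/s

3295.22


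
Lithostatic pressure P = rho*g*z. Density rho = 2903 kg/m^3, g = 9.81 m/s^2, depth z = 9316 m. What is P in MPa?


P = rho * g * z / 1e6
= 2903 * 9.81 * 9316 / 1e6
= 265305053.88 / 1e6
= 265.3051 MPa

265.3051


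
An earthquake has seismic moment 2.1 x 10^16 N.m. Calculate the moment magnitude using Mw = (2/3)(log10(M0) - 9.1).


log10(M0) = log10(2.1 x 10^16) = 16.3222
Mw = 2/3 * (16.3222 - 9.1)
= 2/3 * 7.2222
= 4.81

4.81


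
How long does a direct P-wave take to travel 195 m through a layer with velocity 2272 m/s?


t = x / V
= 195 / 2272
= 0.0858 s

0.0858


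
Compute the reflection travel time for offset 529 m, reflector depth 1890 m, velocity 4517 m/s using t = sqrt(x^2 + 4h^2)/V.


x^2 + 4h^2 = 529^2 + 4*1890^2 = 279841 + 14288400 = 14568241
sqrt(14568241) = 3816.8365
t = 3816.8365 / 4517 = 0.845 s

0.845


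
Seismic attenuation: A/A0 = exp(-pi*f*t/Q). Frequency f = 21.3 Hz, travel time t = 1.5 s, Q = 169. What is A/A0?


pi*f*t/Q = pi*21.3*1.5/169 = 0.593928
A/A0 = exp(-0.593928) = 0.552154

0.552154


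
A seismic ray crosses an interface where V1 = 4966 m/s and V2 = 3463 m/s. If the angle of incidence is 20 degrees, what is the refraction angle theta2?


sin(theta1) = sin(20 deg) = 0.34202
sin(theta2) = V2/V1 * sin(theta1) = 3463/4966 * 0.34202 = 0.238505
theta2 = arcsin(0.238505) = 13.7983 degrees

13.7983


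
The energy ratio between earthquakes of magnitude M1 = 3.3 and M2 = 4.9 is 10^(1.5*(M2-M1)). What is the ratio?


M2 - M1 = 4.9 - 3.3 = 1.6
1.5 * 1.6 = 2.4
ratio = 10^2.4 = 251.19

251.19


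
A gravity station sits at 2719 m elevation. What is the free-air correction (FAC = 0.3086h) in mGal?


FAC = 0.3086 * h
= 0.3086 * 2719
= 839.0834 mGal

839.0834


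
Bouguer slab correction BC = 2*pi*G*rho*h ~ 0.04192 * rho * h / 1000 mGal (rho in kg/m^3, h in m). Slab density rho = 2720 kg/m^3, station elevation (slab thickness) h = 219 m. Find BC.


BC = 0.04192 * rho * h / 1000
= 0.04192 * 2720 * 219 / 1000
= 24.9709 mGal

24.9709


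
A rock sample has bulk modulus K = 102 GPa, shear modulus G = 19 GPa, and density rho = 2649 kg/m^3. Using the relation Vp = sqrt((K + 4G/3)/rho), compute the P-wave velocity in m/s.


First compute the effective modulus:
K + 4G/3 = 102e9 + 4*19e9/3 = 127333333333.33 Pa
Then divide by density:
127333333333.33 / 2649 = 48068453.5045 Pa/(kg/m^3)
Take the square root:
Vp = sqrt(48068453.5045) = 6933.14 m/s

6933.14


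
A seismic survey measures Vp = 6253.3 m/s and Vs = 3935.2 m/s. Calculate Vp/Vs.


Vp/Vs = 6253.3 / 3935.2
= 1.5891

1.5891


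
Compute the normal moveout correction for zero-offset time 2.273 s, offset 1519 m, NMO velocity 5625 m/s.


x/Vnmo = 1519/5625 = 0.270044
(x/Vnmo)^2 = 0.072924
t0^2 = 5.166529
sqrt(5.166529 + 0.072924) = 2.288985
dt = 2.288985 - 2.273 = 0.015985

0.015985


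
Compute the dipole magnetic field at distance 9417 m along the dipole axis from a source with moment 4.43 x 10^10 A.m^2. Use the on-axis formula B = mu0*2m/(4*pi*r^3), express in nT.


m = 4.43 x 10^10 = 44300000000 A.m^2
2m = 88600000000 A.m^2
r^3 = 9417^3 = 835098514713
B = (4pi*10^-7) * 88600000000 / (4*pi * 835098514713) * 1e9
= 111338.043643 / 10494157435384.43 * 1e9
= 10.6095 nT

10.6095


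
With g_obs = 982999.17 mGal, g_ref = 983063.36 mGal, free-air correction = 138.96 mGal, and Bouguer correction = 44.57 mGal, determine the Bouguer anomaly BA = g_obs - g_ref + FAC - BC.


BA = g_obs - g_ref + FAC - BC
= 982999.17 - 983063.36 + 138.96 - 44.57
= 30.2 mGal

30.2


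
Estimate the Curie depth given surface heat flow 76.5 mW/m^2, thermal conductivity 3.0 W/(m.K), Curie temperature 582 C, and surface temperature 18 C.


T_Curie - T_surf = 582 - 18 = 564 C
Convert q to W/m^2: 76.5 mW/m^2 = 0.0765 W/m^2
d = 564 * 3.0 / 0.0765 = 22117.65 m

22117.65


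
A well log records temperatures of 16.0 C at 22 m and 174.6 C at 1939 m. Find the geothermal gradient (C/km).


dT = 174.6 - 16.0 = 158.6 C
dz = 1939 - 22 = 1917 m
gradient = dT/dz * 1000 = 158.6/1917 * 1000 = 82.7334 C/km

82.7334


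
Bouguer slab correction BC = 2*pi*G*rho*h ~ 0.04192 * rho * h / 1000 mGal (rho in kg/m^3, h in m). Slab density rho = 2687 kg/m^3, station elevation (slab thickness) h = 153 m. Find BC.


BC = 0.04192 * rho * h / 1000
= 0.04192 * 2687 * 153 / 1000
= 17.2338 mGal

17.2338


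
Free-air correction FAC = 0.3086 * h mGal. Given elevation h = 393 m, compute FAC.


FAC = 0.3086 * h
= 0.3086 * 393
= 121.2798 mGal

121.2798


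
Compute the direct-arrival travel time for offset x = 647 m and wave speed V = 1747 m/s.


t = x / V
= 647 / 1747
= 0.3703 s

0.3703


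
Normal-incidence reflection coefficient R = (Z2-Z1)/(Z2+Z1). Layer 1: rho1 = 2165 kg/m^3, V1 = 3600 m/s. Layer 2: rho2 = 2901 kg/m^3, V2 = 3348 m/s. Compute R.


Z1 = 2165 * 3600 = 7794000
Z2 = 2901 * 3348 = 9712548
R = (9712548 - 7794000) / (9712548 + 7794000) = 1918548 / 17506548 = 0.1096

0.1096


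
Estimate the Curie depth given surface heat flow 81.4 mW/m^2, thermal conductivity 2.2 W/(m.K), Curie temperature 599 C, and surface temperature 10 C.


T_Curie - T_surf = 599 - 10 = 589 C
Convert q to W/m^2: 81.4 mW/m^2 = 0.0814 W/m^2
d = 589 * 2.2 / 0.0814 = 15918.92 m

15918.92


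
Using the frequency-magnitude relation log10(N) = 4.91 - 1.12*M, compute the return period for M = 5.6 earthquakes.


log10(N) = 4.91 - 1.12*5.6 = -1.362
N = 10^-1.362 = 0.043451
T = 1/N = 1/0.043451 = 23.0144 years

23.0144


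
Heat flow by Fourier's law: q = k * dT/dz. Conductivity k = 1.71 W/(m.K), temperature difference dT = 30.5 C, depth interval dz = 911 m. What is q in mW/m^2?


q = k * dT / dz * 1000
= 1.71 * 30.5 / 911 * 1000
= 0.05725 * 1000
= 57.2503 mW/m^2

57.2503


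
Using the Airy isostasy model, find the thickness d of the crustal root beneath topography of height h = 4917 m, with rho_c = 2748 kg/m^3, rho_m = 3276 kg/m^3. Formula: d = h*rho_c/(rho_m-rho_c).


rho_m - rho_c = 3276 - 2748 = 528
d = 4917 * 2748 / 528
= 13511916 / 528
= 25590.75 m

25590.75


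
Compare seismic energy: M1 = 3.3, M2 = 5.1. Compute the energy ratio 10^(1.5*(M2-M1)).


M2 - M1 = 5.1 - 3.3 = 1.8
1.5 * 1.8 = 2.7
ratio = 10^2.7 = 501.19

501.19


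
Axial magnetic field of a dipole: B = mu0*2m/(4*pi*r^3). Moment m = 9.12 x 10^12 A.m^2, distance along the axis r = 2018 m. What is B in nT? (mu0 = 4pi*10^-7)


m = 9.12 x 10^12 = 9120000000000 A.m^2
2m = 18240000000000 A.m^2
r^3 = 2018^3 = 8217949832
B = (4pi*10^-7) * 18240000000000 / (4*pi * 8217949832) * 1e9
= 22921060.000591 / 103269803279.12 * 1e9
= 221953.168 nT

221953.168


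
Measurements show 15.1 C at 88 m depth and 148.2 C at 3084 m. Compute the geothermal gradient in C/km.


dT = 148.2 - 15.1 = 133.1 C
dz = 3084 - 88 = 2996 m
gradient = dT/dz * 1000 = 133.1/2996 * 1000 = 44.4259 C/km

44.4259


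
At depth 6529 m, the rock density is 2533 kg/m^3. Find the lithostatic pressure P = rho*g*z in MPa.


P = rho * g * z / 1e6
= 2533 * 9.81 * 6529 / 1e6
= 162237358.17 / 1e6
= 162.2374 MPa

162.2374


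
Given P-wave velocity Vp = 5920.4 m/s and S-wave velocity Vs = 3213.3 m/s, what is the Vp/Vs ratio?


Vp/Vs = 5920.4 / 3213.3
= 1.8425

1.8425


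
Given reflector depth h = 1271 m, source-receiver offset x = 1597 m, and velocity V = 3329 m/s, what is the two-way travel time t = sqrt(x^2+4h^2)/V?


x^2 + 4h^2 = 1597^2 + 4*1271^2 = 2550409 + 6461764 = 9012173
sqrt(9012173) = 3002.0281
t = 3002.0281 / 3329 = 0.9018 s

0.9018


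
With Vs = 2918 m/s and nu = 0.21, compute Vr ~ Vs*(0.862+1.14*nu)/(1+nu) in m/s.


Numerator factor = 0.862 + 1.14*0.21 = 1.1014
Denominator = 1 + 0.21 = 1.21
Vr = 2918 * 1.1014 / 1.21 = 2656.1 m/s

2656.1


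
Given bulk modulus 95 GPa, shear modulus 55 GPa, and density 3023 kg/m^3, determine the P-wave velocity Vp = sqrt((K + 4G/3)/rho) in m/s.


First compute the effective modulus:
K + 4G/3 = 95e9 + 4*55e9/3 = 168333333333.33 Pa
Then divide by density:
168333333333.33 / 3023 = 55684198.9194 Pa/(kg/m^3)
Take the square root:
Vp = sqrt(55684198.9194) = 7462.18 m/s

7462.18


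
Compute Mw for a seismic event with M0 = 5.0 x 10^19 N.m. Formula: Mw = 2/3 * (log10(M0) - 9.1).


log10(M0) = log10(5.0 x 10^19) = 19.699
Mw = 2/3 * (19.699 - 9.1)
= 2/3 * 10.599
= 7.07

7.07


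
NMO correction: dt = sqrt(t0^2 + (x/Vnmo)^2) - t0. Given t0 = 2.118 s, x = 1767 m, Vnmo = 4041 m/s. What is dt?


x/Vnmo = 1767/4041 = 0.437268
(x/Vnmo)^2 = 0.191203
t0^2 = 4.485924
sqrt(4.485924 + 0.191203) = 2.162667
dt = 2.162667 - 2.118 = 0.044667

0.044667


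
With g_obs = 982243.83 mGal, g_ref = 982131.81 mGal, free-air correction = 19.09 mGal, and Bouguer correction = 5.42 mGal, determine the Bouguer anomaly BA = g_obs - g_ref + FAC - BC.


BA = g_obs - g_ref + FAC - BC
= 982243.83 - 982131.81 + 19.09 - 5.42
= 125.69 mGal

125.69


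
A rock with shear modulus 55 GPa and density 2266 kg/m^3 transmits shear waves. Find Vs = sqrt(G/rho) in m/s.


Convert G to Pa: G = 55e9 Pa
Compute G/rho = 55e9 / 2266 = 24271844.6602
Vs = sqrt(24271844.6602) = 4926.65 m/s

4926.65


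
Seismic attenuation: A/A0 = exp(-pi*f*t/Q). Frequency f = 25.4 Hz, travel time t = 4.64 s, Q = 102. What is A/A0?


pi*f*t/Q = pi*25.4*4.64/102 = 3.629956
A/A0 = exp(-3.629956) = 0.026517

0.026517


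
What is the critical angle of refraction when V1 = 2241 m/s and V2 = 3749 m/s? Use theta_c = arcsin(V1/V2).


V1/V2 = 2241/3749 = 0.597759
theta_c = arcsin(0.597759) = 36.7096 degrees

36.7096


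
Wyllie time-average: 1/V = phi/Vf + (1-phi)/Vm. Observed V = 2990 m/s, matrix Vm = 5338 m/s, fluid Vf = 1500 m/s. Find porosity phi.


1/V - 1/Vm = 1/2990 - 1/5338 = 0.00014711
1/Vf - 1/Vm = 1/1500 - 1/5338 = 0.00047933
phi = 0.00014711 / 0.00047933 = 0.3069

0.3069


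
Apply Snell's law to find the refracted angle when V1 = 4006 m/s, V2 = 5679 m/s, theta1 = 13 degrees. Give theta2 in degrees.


sin(theta1) = sin(13 deg) = 0.224951
sin(theta2) = V2/V1 * sin(theta1) = 5679/4006 * 0.224951 = 0.318896
theta2 = arcsin(0.318896) = 18.5962 degrees

18.5962


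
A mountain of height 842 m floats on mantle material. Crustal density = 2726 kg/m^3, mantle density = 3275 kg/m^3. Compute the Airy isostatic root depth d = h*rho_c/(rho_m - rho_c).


rho_m - rho_c = 3275 - 2726 = 549
d = 842 * 2726 / 549
= 2295292 / 549
= 4180.86 m

4180.86


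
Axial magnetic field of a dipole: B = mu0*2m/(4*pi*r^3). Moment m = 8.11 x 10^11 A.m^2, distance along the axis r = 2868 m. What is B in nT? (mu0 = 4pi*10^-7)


m = 8.11 x 10^11 = 811000000000 A.m^2
2m = 1622000000000 A.m^2
r^3 = 2868^3 = 23590516032
B = (4pi*10^-7) * 1622000000000 / (4*pi * 23590516032) * 1e9
= 2038265.313649 / 296447167442.09 * 1e9
= 6875.6444 nT

6875.6444


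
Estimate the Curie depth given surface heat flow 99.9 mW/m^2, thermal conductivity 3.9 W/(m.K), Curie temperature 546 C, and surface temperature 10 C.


T_Curie - T_surf = 546 - 10 = 536 C
Convert q to W/m^2: 99.9 mW/m^2 = 0.0999 W/m^2
d = 536 * 3.9 / 0.0999 = 20924.92 m

20924.92


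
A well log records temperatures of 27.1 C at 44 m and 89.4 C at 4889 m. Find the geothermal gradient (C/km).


dT = 89.4 - 27.1 = 62.3 C
dz = 4889 - 44 = 4845 m
gradient = dT/dz * 1000 = 62.3/4845 * 1000 = 12.8586 C/km

12.8586


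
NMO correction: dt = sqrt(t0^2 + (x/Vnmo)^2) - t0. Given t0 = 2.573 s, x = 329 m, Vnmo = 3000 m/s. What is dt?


x/Vnmo = 329/3000 = 0.109667
(x/Vnmo)^2 = 0.012027
t0^2 = 6.620329
sqrt(6.620329 + 0.012027) = 2.575336
dt = 2.575336 - 2.573 = 0.002336

0.002336


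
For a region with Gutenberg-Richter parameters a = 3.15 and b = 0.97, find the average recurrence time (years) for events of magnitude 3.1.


log10(N) = 3.15 - 0.97*3.1 = 0.143
N = 10^0.143 = 1.389953
T = 1/N = 1/1.389953 = 0.7194 years

0.7194


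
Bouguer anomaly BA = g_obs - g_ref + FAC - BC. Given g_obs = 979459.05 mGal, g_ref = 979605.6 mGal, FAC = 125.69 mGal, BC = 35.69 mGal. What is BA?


BA = g_obs - g_ref + FAC - BC
= 979459.05 - 979605.6 + 125.69 - 35.69
= -56.55 mGal

-56.55


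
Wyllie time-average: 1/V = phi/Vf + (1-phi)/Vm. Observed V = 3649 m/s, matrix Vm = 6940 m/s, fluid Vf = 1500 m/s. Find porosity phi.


1/V - 1/Vm = 1/3649 - 1/6940 = 0.00012996
1/Vf - 1/Vm = 1/1500 - 1/6940 = 0.00052257
phi = 0.00012996 / 0.00052257 = 0.2487

0.2487


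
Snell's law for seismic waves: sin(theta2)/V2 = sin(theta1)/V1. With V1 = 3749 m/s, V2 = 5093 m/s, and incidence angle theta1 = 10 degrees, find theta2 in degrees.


sin(theta1) = sin(10 deg) = 0.173648
sin(theta2) = V2/V1 * sin(theta1) = 5093/3749 * 0.173648 = 0.2359
theta2 = arcsin(0.2359) = 13.6447 degrees

13.6447


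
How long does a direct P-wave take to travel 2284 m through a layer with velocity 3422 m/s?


t = x / V
= 2284 / 3422
= 0.6674 s

0.6674


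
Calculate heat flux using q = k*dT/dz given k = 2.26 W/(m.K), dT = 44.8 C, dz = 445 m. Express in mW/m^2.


q = k * dT / dz * 1000
= 2.26 * 44.8 / 445 * 1000
= 0.227524 * 1000
= 227.5236 mW/m^2

227.5236


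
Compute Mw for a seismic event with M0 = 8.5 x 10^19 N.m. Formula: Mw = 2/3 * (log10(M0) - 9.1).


log10(M0) = log10(8.5 x 10^19) = 19.9294
Mw = 2/3 * (19.9294 - 9.1)
= 2/3 * 10.8294
= 7.22

7.22


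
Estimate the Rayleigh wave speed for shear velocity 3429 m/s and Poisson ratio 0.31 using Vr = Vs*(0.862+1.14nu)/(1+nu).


Numerator factor = 0.862 + 1.14*0.31 = 1.2154
Denominator = 1 + 0.31 = 1.31
Vr = 3429 * 1.2154 / 1.31 = 3181.38 m/s

3181.38
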